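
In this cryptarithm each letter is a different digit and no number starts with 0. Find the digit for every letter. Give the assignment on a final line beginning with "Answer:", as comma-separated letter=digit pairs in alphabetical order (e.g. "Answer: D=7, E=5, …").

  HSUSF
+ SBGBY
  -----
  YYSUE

Step 1. [col 1: F + Y ≡ E (mod 10)] column 1 (F + Y ≡ E (mod 10), carry-in 0) doesn't pin F yet; pick F=1 and continue ⇒ F=1.
Step 2. [col 1: F + Y ≡ E (mod 10)] no forcing yet in column 1 (carry-in 0); E=9 is free and consistent — try it ⇒ E=9.
Step 3. [col 1: F + Y ≡ E (mod 10)] in column 1 we have F+Y≡E with carry-in 0; given F=1, E=9 and digits 1,9 already taken and all letters distinct, that pins Y to 8, so Y=8.
Step 4. [col 2: S + B ≡ U (mod 10)] column 2 (S + B ≡ U (mod 10), carry-in 0) doesn't pin U yet; pick U=7 and continue ⇒ U=7.
Step 5. [col 2: S + B ≡ U (mod 10)] no forcing yet in column 2 (carry-in 0); S=3 is free and consistent — try it, so S=3.
Step 6. [col 2: S + B ≡ U (mod 10)] in column 2 we have S+B≡U with carry-in 0; given S=3, U=7 and digits 1,3,7,8,9 already taken and all letters distinct, that pins B to 4. So B=4.
Step 7. [col 3: U + G ≡ S (mod 10)] column 3 reads U+G+carry(0)=S with U=7, S=3; with digits 1,3,4,7,8,9 already taken and all letters distinct, the only value for G is 6 ⇒ G=6.
Step 8. [col 5: H + S ≡ Y (mod 10)] column 5: given S=3, Y=8, carry-in 0, and digits 1,3,4,6,7,8,9 already taken and all letters distinct, H+S≡Y (mod 10) forces H=5 ⇒ H=5.

Answer: B=4, E=9, F=1, G=6, H=5, S=3, U=7, Y=8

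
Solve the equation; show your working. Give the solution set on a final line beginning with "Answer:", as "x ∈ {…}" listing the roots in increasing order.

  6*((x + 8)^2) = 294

Step 1. [6*((x + 8)^2) = 294] divide by the outer 6, so div: (x + 8)^2 = 49.
Step 2. [(x + 8)^2 = 49] 49 ≥ 0, LHS is (·)² — take ±√. So sqrt: x + 8 = 7 or -7.
Step 3. [x + 8 = 7 or -7] peel the +8: subtract 8 from each side ⇒ sub: x = -1 or -15.

Answer: x ∈ {-15, -1}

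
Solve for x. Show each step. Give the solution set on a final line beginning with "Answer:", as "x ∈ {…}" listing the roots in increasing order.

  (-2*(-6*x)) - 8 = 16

Step 1. [(-2*(-6*x)) - 8 = 16] -2 divides every term; factor it out ⇒ factor: (-6*x) + 4 = -8.
Step 2. [(-6*x) + 4 = -8] +4 is outermost — subtract 4 both sides, so sub: -6*x = -12.
Step 3. [-6*x = -12] leading coefficient -6: divide by -6 ⇒ div: x = 2.

Answer: x ∈ {2}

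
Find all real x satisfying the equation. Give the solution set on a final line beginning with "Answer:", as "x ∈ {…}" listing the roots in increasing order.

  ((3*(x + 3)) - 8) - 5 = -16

Step 1. [((3*(x + 3)) - 8) - 5 = -16] -5 is outermost — add 5 both sides, so sub: (3*(x + 3)) - 8 = -11.
Step 2. [(3*(x + 3)) - 8 = -11] add 8: x sits inside (… - 8), so sub: 3*(x + 3) = -3.
Step 3. [3*(x + 3) = -3] 3 out front; divide by 3 ⇒ div: x + 3 = -1.
Step 4. [x + 3 = -1] the outer +3 inverts by subtracting 3. So sub: x = -4.

Answer: x ∈ {-4}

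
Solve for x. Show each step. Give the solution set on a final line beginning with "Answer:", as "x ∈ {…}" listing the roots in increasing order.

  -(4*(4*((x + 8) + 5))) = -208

Step 1. [-(4*(4*((x + 8) + 5))) = -208] LHS negated; negate both sides, so neg: 4*(4*((x + 8) + 5)) = 208.
Step 2. [4*(4*((x + 8) + 5)) = 208] 4·(inner) — divide through by 4, so div: 4*((x + 8) + 5) = 52.
Step 3. [4*((x + 8) + 5) = 52] LHS = 4·(…); ÷4 both sides, so div: (x + 8) + 5 = 13.
Step 4. [(x + 8) + 5 = 13] the outer +5 inverts by subtracting 5. So sub: x + 8 = 8.
Step 5. [x + 8 = 8] the outer +8 inverts by subtracting 8 ⇒ sub: x = 0.

Answer: x ∈ {0}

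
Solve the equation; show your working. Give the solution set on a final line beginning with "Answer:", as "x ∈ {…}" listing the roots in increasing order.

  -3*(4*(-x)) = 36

Step 1. [-3*(4*(-x)) = 36] -3·(inner) — divide through by -3 ⇒ div: 4*(-x) = -12.
Step 2. [4*(-x) = -12] 4·(inner) — divide through by 4 ⇒ div: -x = -3.
Step 3. [-x = -3] leading − — multiply by −1, so neg: x = 3.

Answer: x ∈ {3}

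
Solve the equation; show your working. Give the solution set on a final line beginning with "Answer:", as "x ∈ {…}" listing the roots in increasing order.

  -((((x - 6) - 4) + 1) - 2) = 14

Step 1. [-((((x - 6) - 4) + 1) - 2) = 14] LHS negated; negate both sides, so neg: (((x - 6) - 4) + 1) - 2 = -14.
Step 2. [(((x - 6) - 4) + 1) - 2 = -14] 2 comes off first (add 2). So sub: ((x - 6) - 4) + 1 = -12.
Step 3. [((x - 6) - 4) + 1 = -12] peel the +1: subtract 1 from each side, so sub: (x - 6) - 4 = -13.
Step 4. [(x - 6) - 4 = -13] -4 is outermost — add 4 both sides. So sub: x - 6 = -9.
Step 5. [x - 6 = -9] the outer -6 inverts by adding 6 ⇒ sub: x = -3.

Answer: x ∈ {-3}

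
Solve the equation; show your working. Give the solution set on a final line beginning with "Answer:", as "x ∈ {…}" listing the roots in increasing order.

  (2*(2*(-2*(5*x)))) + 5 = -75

Step 1. [(2*(2*(-2*(5*x)))) + 5 = -75] +5 is outermost — subtract 5 both sides. So sub: 2*(2*(-2*(5*x))) = -80.
Step 2. [2*(2*(-2*(5*x))) = -80] LHS = 2·(…); ÷2 both sides, so div: 2*(-2*(5*x)) = -40.
Step 3. [2*(-2*(5*x)) = -40] LHS = 2·(…); ÷2 both sides ⇒ div: -2*(5*x) = -20.
Step 4. [-2*(5*x) = -20] LHS = -2·(…); ÷-2 both sides. So div: 5*x = 10.
Step 5. [5*x = 10] 5·(inner) — divide through by 5, so div: x = 2.

Answer: x ∈ {2}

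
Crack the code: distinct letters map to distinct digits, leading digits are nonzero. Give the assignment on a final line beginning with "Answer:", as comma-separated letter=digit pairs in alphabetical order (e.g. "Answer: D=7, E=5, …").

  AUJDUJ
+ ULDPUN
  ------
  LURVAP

Step 1. [col 1: J + N ≡ P (mod 10)] P=8 is one option consistent with column 1 (J + N ≡ P (mod 10), carry-in 0) — take it. So P=8.
Step 2. [col 1: J + N ≡ P (mod 10)] column 1 (J + N ≡ P (mod 10), carry-in 0) doesn't pin J yet; pick J=7 and continue. So J=7.
Step 3. [col 1: J + N ≡ P (mod 10)] column 1: given J=7, P=8, carry-in 0, and digits 7,8 already taken and all letters distinct, J+N≡P (mod 10) forces N=1, so N=1.
Step 4. [col 2: U + U ≡ A (mod 10)] no forcing yet in column 2 (carry-in 0); U=6 is free and consistent — try it. So U=6.
Step 5. [col 2: U + U ≡ A (mod 10)] from column 2 (U=6, carry-in 0, digits 1,6,7,8 already taken and all letters distinct): A must equal 2 ⇒ A=2.
Step 6. [col 3: D + P ≡ V (mod 10)] column 3 (D + P ≡ V (mod 10), carry-in 1) doesn't pin V yet; pick V=4 and continue, so V=4.
Step 7. [col 3: D + P ≡ V (mod 10)] column 3: given P=8, V=4, carry-in 1, and digits 1,2,4,6,7,8 already taken and all letters distinct, D+P≡V (mod 10) forces D=5, so D=5.
Step 8. [col 4: J + D ≡ R (mod 10)] from column 4 (J=7, D=5, carry-in 1, digits 1,2,4,5,6,7,8 already taken and all letters distinct): R must equal 3, so R=3.
Step 9. [col 5: U + L ≡ U (mod 10)] column 5: given U=6, carry-in 1, and digits 1,2,3,4,5,6,7,8 already taken and all letters distinct, U+L≡U (mod 10) forces L=9 ⇒ L=9.

Answer: A=2, D=5, J=7, L=9, N=1, P=8, R=3, U=6, V=4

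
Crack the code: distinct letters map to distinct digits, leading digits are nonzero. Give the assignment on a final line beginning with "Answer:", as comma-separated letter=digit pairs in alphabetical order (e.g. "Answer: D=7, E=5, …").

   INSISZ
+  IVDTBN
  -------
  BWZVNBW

Step 1. [col 1: Z + N ≡ W (mod 10)] several values work for W in column 1 (Z + N ≡ W (mod 10), carry-in 0); try W=5. So W=5.
Step 2. [B] adding two 6-digit numbers gives at most 6+1 digits, and here it does — B is that final carry and must be 1. So B=1.
Step 3. [col 1: Z + N ≡ W (mod 10)] no forcing yet in column 1 (carry-in 0); N=3 is free and consistent — try it, so N=3.
Step 4. [col 1: Z + N ≡ W (mod 10)] column 1 reads Z+N+carry(0)=W with N=3, W=5; with digits 1,3,5 already taken and all letters distinct, the only value for Z is 2 ⇒ Z=2.
Step 5. [col 2: S + B ≡ B (mod 10)] in column 2 we have S+B≡B with carry-in 0; given B=1 and digits 1,2,3,5 already taken and all letters distinct, that pins S to 0. So S=0.
Step 6. [col 3: I + T ≡ N (mod 10)] several values work for T in column 3 (I + T ≡ N (mod 10), carry-in 0); try T=6, so T=6.
Step 7. [col 3: I + T ≡ N (mod 10)] column 3 reads I+T+carry(0)=N with T=6, N=3; with digits 0,1,2,3,5,6 already taken and all letters distinct, the only value for I is 7. So I=7.
Step 8. [col 4: S + D ≡ V (mod 10)] column 4: given S=0, carry-in 1, and digits 0,1,2,3,5,6,7 already taken and all letters distinct, S+D≡V (mod 10) forces V=9, so V=9.
Step 9. [col 4: S + D ≡ V (mod 10)] column 4: given S=0, V=9, carry-in 1, and digits 0,1,2,3,5,6,7,9 already taken and all letters distinct, S+D≡V (mod 10) forces D=8 ⇒ D=8.

Answer: B=1, D=8, I=7, N=3, S=0, T=6, V=9, W=5, Z=2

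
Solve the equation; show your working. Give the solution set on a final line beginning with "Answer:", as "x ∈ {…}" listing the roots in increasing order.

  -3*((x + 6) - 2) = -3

Step 1. [-3*((x + 6) - 2) = -3] LHS = -3·(…); ÷-3 both sides ⇒ div: (x + 6) - 2 = 1.
Step 2. [(x + 6) - 2 = 1] add 2: x sits inside (… - 2), so sub: x + 6 = 3.
Step 3. [x + 6 = 3] 6 comes off first (subtract 6) ⇒ sub: x = -3.

Answer: x ∈ {-3}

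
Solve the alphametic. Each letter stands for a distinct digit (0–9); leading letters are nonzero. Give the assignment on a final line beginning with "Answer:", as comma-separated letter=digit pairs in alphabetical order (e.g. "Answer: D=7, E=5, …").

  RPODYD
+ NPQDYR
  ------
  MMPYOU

Step 1. [col 1: D + R ≡ U (mod 10)] column 1 (D + R ≡ U (mod 10), carry-in 0) doesn't pin R yet; pick R=2 and continue ⇒ R=2.
Step 2. [col 1: D + R ≡ U (mod 10)] several values work for U in column 1 (D + R ≡ U (mod 10), carry-in 0); try U=9 ⇒ U=9.
Step 3. [col 1: D + R ≡ U (mod 10)] from column 1 (R=2, U=9, carry-in 0, digits 2,9 already taken and all letters distinct): D must equal 7. So D=7.
Step 4. [col 2: Y + Y ≡ O (mod 10)] several values work for O in column 2 (Y + Y ≡ O (mod 10), carry-in 0); try O=0. So O=0.
Step 5. [col 2: Y + Y ≡ O (mod 10)] from column 2 (O=0, carry-in 0, digits 0,2,7,9 already taken and all letters distinct): Y must equal 5, so Y=5.
Step 6. [col 4: O + Q ≡ P (mod 10)] column 4: given O=0, carry-in 1, and digits 0,2,5,7,9 already taken and all letters distinct, O+Q≡P (mod 10) forces Q=3. So Q=3.
Step 7. [col 4: O + Q ≡ P (mod 10)] in column 4 we have O+Q≡P with carry-in 1; given O=0, Q=3 and digits 0,2,3,5,7,9 already taken and all letters distinct, that pins P to 4. So P=4.
Step 8. [col 5: P + P ≡ M (mod 10)] column 5 reads P+P+carry(0)=M with P=4; with digits 0,2,3,4,5,7,9 already taken and all letters distinct, the only value for M is 8. So M=8.
Step 9. [col 6: R + N ≡ M (mod 10)] column 6 reads R+N+carry(0)=M with R=2, M=8; with digits 0,2,3,4,5,7,8,9 already taken and all letters distinct, the only value for N is 6. So N=6.

Answer: D=7, M=8, N=6, O=0, P=4, Q=3, R=2, U=9, Y=5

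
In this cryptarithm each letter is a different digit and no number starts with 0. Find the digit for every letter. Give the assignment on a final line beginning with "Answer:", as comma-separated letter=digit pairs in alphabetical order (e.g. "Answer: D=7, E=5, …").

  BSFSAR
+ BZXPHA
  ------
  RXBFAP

Step 1. [col 1: R + A ≡ P (mod 10)] column 1 (R + A ≡ P (mod 10), carry-in 0) doesn't pin P yet; pick P=5 and continue. So P=5.
Step 2. [col 1: R + A ≡ P (mod 10)] no forcing yet in column 1 (carry-in 0); R=7 is free and consistent — try it. So R=7.
Step 3. [col 1: R + A ≡ P (mod 10)] column 1 reads R+A+carry(0)=P with R=7, P=5; with digits 5,7 already taken and all letters distinct, the only value for A is 8, so A=8.
Step 4. [col 2: A + H ≡ A (mod 10)] column 2: given A=8, carry-in 1, and digits 5,7,8 already taken and all letters distinct, A+H≡A (mod 10) forces H=9 ⇒ H=9.
Step 5. [col 3: S + P ≡ F (mod 10)] S=6 is one option consistent with column 3 (S + P ≡ F (mod 10), carry-in 1) — take it, so S=6.
Step 6. [col 3: S + P ≡ F (mod 10)] column 3 reads S+P+carry(1)=F with S=6, P=5; with digits 5,6,7,8,9 already taken and all letters distinct, the only value for F is 2, so F=2.
Step 7. [col 4: F + X ≡ B (mod 10)] no forcing yet in column 4 (carry-in 1); B=3 is free and consistent — try it, so B=3.
Step 8. [col 4: F + X ≡ B (mod 10)] column 4: given F=2, B=3, carry-in 1, and digits 2,3,5,6,7,8,9 already taken and all letters distinct, F+X≡B (mod 10) forces X=0. So X=0.
Step 9. [col 5: S + Z ≡ X (mod 10)] in column 5 we have S+Z≡X with carry-in 0; given S=6, X=0 and digits 0,2,3,5,6,7,8,9 already taken and all letters distinct, that pins Z to 4, so Z=4.

Answer: A=8, B=3, F=2, H=9, P=5, R=7, S=6, X=0, Z=4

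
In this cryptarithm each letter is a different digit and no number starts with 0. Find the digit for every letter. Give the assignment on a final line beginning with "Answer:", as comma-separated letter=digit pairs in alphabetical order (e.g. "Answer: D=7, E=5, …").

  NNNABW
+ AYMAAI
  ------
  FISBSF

Step 1. [col 1: W + I ≡ F (mod 10)] F=8 is one option consistent with column 1 (W + I ≡ F (mod 10), carry-in 0) — take it. So F=8.
Step 2. [col 1: W + I ≡ F (mod 10)] no forcing yet in column 1 (carry-in 0); W=1 is free and consistent — try it. So W=1.
Step 3. [col 1: W + I ≡ F (mod 10)] from column 1 (W=1, F=8, carry-in 0, digits 1,8 already taken and all letters distinct): I must equal 7 ⇒ I=7.
Step 4. [col 2: B + A ≡ S (mod 10)] column 2 (B + A ≡ S (mod 10), carry-in 0) doesn't pin B yet; pick B=6 and continue. So B=6.
Step 5. [col 2: B + A ≡ S (mod 10)] A=3 is one option consistent with column 2 (B + A ≡ S (mod 10), carry-in 0) — take it, so A=3.
Step 6. [col 2: B + A ≡ S (mod 10)] in column 2 we have B+A≡S with carry-in 0; given B=6, A=3 and digits 1,3,6,7,8 already taken and all letters distinct, that pins S to 9. So S=9.
Step 7. [col 4: N + M ≡ S (mod 10)] no forcing yet in column 4 (carry-in 0); N=5 is free and consistent — try it, so N=5.
Step 8. [col 4: N + M ≡ S (mod 10)] column 4 reads N+M+carry(0)=S with N=5, S=9; with digits 1,3,5,6,7,8,9 already taken and all letters distinct, the only value for M is 4 ⇒ M=4.
Step 9. [col 5: N + Y ≡ I (mod 10)] in column 5 we have N+Y≡I with carry-in 0; given N=5, I=7 and digits 1,3,4,5,6,7,8,9 already taken and all letters distinct, that pins Y to 2. So Y=2.

Answer: A=3, B=6, F=8, I=7, M=4, N=5, S=9, W=1, Y=2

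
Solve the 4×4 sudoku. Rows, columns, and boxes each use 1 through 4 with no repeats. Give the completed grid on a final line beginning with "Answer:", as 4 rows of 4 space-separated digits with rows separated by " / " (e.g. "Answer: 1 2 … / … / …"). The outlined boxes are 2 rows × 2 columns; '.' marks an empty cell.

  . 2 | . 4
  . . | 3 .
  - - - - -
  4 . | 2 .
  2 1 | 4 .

Step 1. [r1c3∈{1}] nothing but 1 survives at r1c3, so r1c3=1.
Step 2. [r4c4∈{3}] r4c4 has the single candidate 3, so r4c4=3.
Step 3. [r3c4∈{1}] only 1 remains possible at r3c4, so r3c4=1.
Step 4. [r3c2∈{3}] only 3 remains possible at r3c2, so r3c2=3.
Step 5. [r2c2∈{4}] only 4 remains possible at r2c2 ⇒ r2c2=4.
Step 6. [r2c4∈{2}] r2c4 has the single candidate 2, so r2c4=2.
Step 7. [r2c1∈{1}] r2c1 is down to just 1, so r2c1=1.
Step 8. [r1c1∈{3}] nothing but 3 survives at r1c1. So r1c1=3.

Answer: 3 2 1 4 / 1 4 3 2 / 4 3 2 1 / 2 1 4 3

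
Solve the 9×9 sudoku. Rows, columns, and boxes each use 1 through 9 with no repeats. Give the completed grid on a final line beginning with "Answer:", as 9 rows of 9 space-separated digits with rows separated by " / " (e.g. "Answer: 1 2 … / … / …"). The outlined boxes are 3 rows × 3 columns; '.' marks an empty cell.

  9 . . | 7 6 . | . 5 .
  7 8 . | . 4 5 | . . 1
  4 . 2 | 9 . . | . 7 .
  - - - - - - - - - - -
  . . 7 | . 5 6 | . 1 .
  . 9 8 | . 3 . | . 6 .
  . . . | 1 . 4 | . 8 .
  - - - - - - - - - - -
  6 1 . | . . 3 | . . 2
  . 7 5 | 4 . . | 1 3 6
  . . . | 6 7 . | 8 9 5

Step 1. [r1c2∈{3}] r1c2 has the single candidate 3. So r1c2=3.
Step 2. [r5c4∈{2}] nothing but 2 survives at r5c4 ⇒ r5c4=2.
Step 3. [r2c7∈{2,3,6,9}] r2c7 is the only open cell in row 2 admitting 9. So r2c7=9.
Step 4. [r8c5∈{2,8,9}] in col 5, 2 fits only at r8c5, so r8c5=2.
Step 5. [r4c2∈{2,4}] box 4 places 4 nowhere but r4c2. So r4c2=4.
Step 6. [r1c6∈{1,2,8}] r1c6 is the only open cell in col 6 admitting 2, so r1c6=2.
Step 7. [r7c7∈{4,7}] in row 7, 7 fits only at r7c7. So r7c7=7.
Step 8. [r6c9∈{3,7,9}] r6c9 is the only open cell in row 6 admitting 7, so r6c9=7.
Step 9. [r7c3∈{4,9}] r7c3 is the only open cell in col 3 admitting 9, so r7c3=9.
Step 10. [r7c5∈{8}] r7c5 is down to just 8. So r7c5=8.
Step 11. [r3c2∈{5,6}] 5 has one home in row 3: r3c2 ⇒ r3c2=5.
Step 12. [r5c9∈{4}] r5c9 has the single candidate 4 ⇒ r5c9=4.
Step 13. [r5c7∈{5}] r5c7 has the single candidate 5, so r5c7=5.
Step 14. [r9c2∈{2}] only 2 remains possible at r9c2, so r9c2=2.
Step 15. [r9c1∈{3}] nothing but 3 survives at r9c1. So r9c1=3.
Step 16. [r3c6∈{1,8}] across col 6, 8 lands solely at r3c6 ⇒ r3c6=8.
Step 17. [r3c9∈{3}] r3c9 has the single candidate 3. So r3c9=3.
Step 18. [r4c7∈{2,3}] 3 has one home in row 4: r4c7 ⇒ r4c7=3.
Step 19. [r2c3∈{6}] only 6 remains possible at r2c3, so r2c3=6.
Step 20. [r6c1∈{2,5}] across row 6, 5 lands solely at r6c1, so r6c1=5.
Step 21. [r4c9∈{9}] r4c9 is down to just 9. So r4c9=9.
Step 22. [r8c6∈{9}] r8c6 is down to just 9. So r8c6=9.
Step 23. [r5c6∈{7}] r5c6 has the single candidate 7. So r5c6=7.
Step 24. [r7c8∈{4}] nothing but 4 survives at r7c8 ⇒ r7c8=4.
Step 25. [r1c9∈{8}] r1c9 has the single candidate 8 ⇒ r1c9=8.
Step 26. [r6c5∈{9}] nothing but 9 survives at r6c5. So r6c5=9.
Step 27. [r6c3∈{3}] nothing but 3 survives at r6c3 ⇒ r6c3=3.
Step 28. [r3c5∈{1}] r3c5 has the single candidate 1 ⇒ r3c5=1.
Step 29. [r4c1∈{2}] r4c1's peers cover all but 2 ⇒ r4c1=2.
Step 30. [r9c6∈{1}] r9c6 has the single candidate 1, so r9c6=1.
Step 31. [r9c3∈{4}] nothing but 4 survives at r9c3 ⇒ r9c3=4.
Step 32. [r6c7∈{2}] nothing but 2 survives at r6c7. So r6c7=2.
Step 33. [r2c8∈{2}] nothing but 2 survives at r2c8. So r2c8=2.
Step 34. [r4c4∈{8}] nothing but 8 survives at r4c4 ⇒ r4c4=8.
Step 35. [r1c3∈{1}] r1c3's peers cover all but 1. So r1c3=1.
Step 36. [r1c7∈{4}] r1c7's peers cover all but 4. So r1c7=4.
Step 37. [r5c1∈{1}] only 1 remains possible at r5c1 ⇒ r5c1=1.
Step 38. [r7c4∈{5}] r7c4's peers cover all but 5. So r7c4=5.
Step 39. [r6c2∈{6}] r6c2's peers cover all but 6 ⇒ r6c2=6.
Step 40. [r3c7∈{6}] r3c7's peers cover all but 6 ⇒ r3c7=6.
Step 41. [r8c1∈{8}] nothing but 8 survives at r8c1. So r8c1=8.
Step 42. [r2c4∈{3}] only 3 remains possible at r2c4, so r2c4=3.

Answer: 9 3 1 7 6 2 4 5 8 / 7 8 6 3 4 5 9 2 1 / 4 5 2 9 1 8 6 7 3 / 2 4 7 8 5 6 3 1 9 / 1 9 8 2 3 7 5 6 4 / 5 6 3 1 9 4 2 8 7 / 6 1 9 5 8 3 7 4 2 / 8 7 5 4 2 9 1 3 6 / 3 2 4 6 7 1 8 9 5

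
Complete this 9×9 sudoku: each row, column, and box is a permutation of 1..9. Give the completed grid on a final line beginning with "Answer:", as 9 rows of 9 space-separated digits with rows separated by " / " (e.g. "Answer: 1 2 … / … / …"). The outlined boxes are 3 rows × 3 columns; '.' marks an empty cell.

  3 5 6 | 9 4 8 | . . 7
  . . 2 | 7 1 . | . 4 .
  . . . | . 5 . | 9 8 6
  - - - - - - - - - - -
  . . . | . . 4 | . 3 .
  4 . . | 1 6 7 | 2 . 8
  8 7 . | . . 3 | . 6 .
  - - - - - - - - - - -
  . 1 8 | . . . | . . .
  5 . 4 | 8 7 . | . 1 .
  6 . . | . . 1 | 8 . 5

Step 1. [r7c4∈{2,3,4,5,6}] col 4 places 6 nowhere but r7c4, so r7c4=6.
Step 2. [r5c8∈{5,9}] in col 8, 5 fits only at r5c8 ⇒ r5c8=5.
Step 3. [r3c6∈{2}] nothing but 2 survives at r3c6. So r3c6=2.
Step 4. [r8c6∈{9}] r8c6 has the single candidate 9. So r8c6=9.
Step 5. [r2c1∈{9}] r2c1's peers cover all but 9 ⇒ r2c1=9.
Step 6. [r2c9∈{3}] r2c9 is down to just 3 ⇒ r2c9=3.
Step 7. [r8c9∈{2}] only 2 remains possible at r8c9, so r8c9=2.
Step 8. [r8c2∈{3}] r8c2's peers cover all but 3 ⇒ r8c2=3.
Step 9. [r5c2∈{9}] nothing but 9 survives at r5c2 ⇒ r5c2=9.
Step 10. [r9c2∈{2}] only 2 remains possible at r9c2 ⇒ r9c2=2.
Step 11. [r7c1∈{7}] r7c1 is down to just 7, so r7c1=7.
Step 12. [r4c1∈{1,2}] across col 1, 2 lands solely at r4c1. So r4c1=2.
Step 13. [r6c4∈{2,5}] r6c4 is the only open cell in col 4 admitting 2, so r6c4=2.
Step 14. [r6c5∈{9}] only 9 remains possible at r6c5 ⇒ r6c5=9.
Step 15. [r4c9∈{1,9}] r4c9 is the only open cell in row 4 admitting 9 ⇒ r4c9=9.
Step 16. [r6c9∈{1,4}] 1 has one home in col 9: r6c9 ⇒ r6c9=1.
Step 17. [r7c7∈{3,4}] col 7 places 3 nowhere but r7c7 ⇒ r7c7=3.
Step 18. [r4c3∈{1,5}] 1 has one home in row 4: r4c3 ⇒ r4c3=1.
Step 19. [r9c8∈{7,9}] across row 9, 7 lands solely at r9c8, so r9c8=7.
Step 20. [r9c4∈{3,4}] 4 has one home in row 9: r9c4 ⇒ r9c4=4.
Step 21. [r9c3∈{9}] r9c3 has the single candidate 9 ⇒ r9c3=9.
Step 22. [r7c6∈{5}] r7c6 is down to just 5 ⇒ r7c6=5.
Step 23. [r3c4∈{3}] nothing but 3 survives at r3c4, so r3c4=3.
Step 24. [r4c4∈{5}] r4c4 has the single candidate 5 ⇒ r4c4=5.
Step 25. [r7c8∈{9}] nothing but 9 survives at r7c8. So r7c8=9.
Step 26. [r3c3∈{7}] r3c3 is down to just 7 ⇒ r3c3=7.
Step 27. [r2c7∈{5}] only 5 remains possible at r2c7. So r2c7=5.
Step 28. [r4c2∈{6}] r4c2 is down to just 6, so r4c2=6.
Step 29. [r3c1∈{1}] r3c1's peers cover all but 1 ⇒ r3c1=1.
Step 30. [r4c7∈{7}] nothing but 7 survives at r4c7. So r4c7=7.
Step 31. [r1c7∈{1}] r1c7's peers cover all but 1. So r1c7=1.
Step 32. [r6c7∈{4}] r6c7 has the single candidate 4. So r6c7=4.
Step 33. [r6c3∈{5}] nothing but 5 survives at r6c3 ⇒ r6c3=5.
Step 34. [r7c9∈{4}] nothing but 4 survives at r7c9. So r7c9=4.
Step 35. [r2c6∈{6}] only 6 remains possible at r2c6. So r2c6=6.
Step 36. [r8c7∈{6}] r8c7 has the single candidate 6 ⇒ r8c7=6.
Step 37. [r5c3∈{3}] r5c3 is down to just 3. So r5c3=3.
Step 38. [r1c8∈{2}] only 2 remains possible at r1c8. So r1c8=2.
Step 39. [r4c5∈{8}] r4c5's peers cover all but 8, so r4c5=8.
Step 40. [r3c2∈{4}] nothing but 4 survives at r3c2 ⇒ r3c2=4.
Step 41. [r2c2∈{8}] nothing but 8 survives at r2c2, so r2c2=8.
Step 42. [r9c5∈{3}] r9c5's peers cover all but 3. So r9c5=3.
Step 43. [r7c5∈{2}] only 2 remains possible at r7c5, so r7c5=2.

Answer: 3 5 6 9 4 8 1 2 7 / 9 8 2 7 1 6 5 4 3 / 1 4 7 3 5 2 9 8 6 / 2 6 1 5 8 4 7 3 9 / 4 9 3 1 6 7 2 5 8 / 8 7 5 2 9 3 4 6 1 / 7 1 8 6 2 5 3 9 4 / 5 3 4 8 7 9 6 1 2 / 6 2 9 4 3 1 8 7 5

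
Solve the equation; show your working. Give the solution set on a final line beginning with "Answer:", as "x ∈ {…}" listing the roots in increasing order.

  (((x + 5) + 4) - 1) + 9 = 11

Step 1. [(((x + 5) + 4) - 1) + 9 = 11] subtract 9: x sits inside (… + 9). So sub: ((x + 5) + 4) - 1 = 2.
Step 2. [((x + 5) + 4) - 1 = 2] the outer -1 inverts by adding 1 ⇒ sub: (x + 5) + 4 = 3.
Step 3. [(x + 5) + 4 = 3] the outer +4 inverts by subtracting 4, so sub: x + 5 = -1.
Step 4. [x + 5 = -1] +5 is outermost — subtract 5 both sides. So sub: x = -6.

Answer: x ∈ {-6}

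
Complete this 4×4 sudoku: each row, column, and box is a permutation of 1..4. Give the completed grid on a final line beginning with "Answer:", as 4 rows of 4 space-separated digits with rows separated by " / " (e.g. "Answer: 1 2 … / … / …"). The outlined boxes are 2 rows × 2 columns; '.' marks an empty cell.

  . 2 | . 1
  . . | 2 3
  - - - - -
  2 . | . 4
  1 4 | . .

Step 1. [r3c3∈{1,3}] r3c3 is the only open cell in row 3 admitting 1. So r3c3=1.
Step 2. [r1c1∈{3,4}] r1c1 is the only open cell in row 1 admitting 3, so r1c1=3.
Step 3. [r2c2∈{1}] nothing but 1 survives at r2c2 ⇒ r2c2=1.
Step 4. [r3c2∈{3}] r3c2 has the single candidate 3 ⇒ r3c2=3.
Step 5. [r1c3∈{4}] r1c3 has the single candidate 4, so r1c3=4.
Step 6. [r4c3∈{3}] r4c3 is down to just 3, so r4c3=3.
Step 7. [r4c4∈{2}] r4c4's peers cover all but 2, so r4c4=2.
Step 8. [r2c1∈{4}] r2c1 has the single candidate 4, so r2c1=4.

Answer: 3 2 4 1 / 4 1 2 3 / 2 3 1 4 / 1 4 3 2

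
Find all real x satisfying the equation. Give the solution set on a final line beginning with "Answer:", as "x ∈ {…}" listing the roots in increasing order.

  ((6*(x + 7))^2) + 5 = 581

Step 1. [((6*(x + 7))^2) + 5 = 581] +5 is outermost — subtract 5 both sides ⇒ sub: (6*(x + 7))^2 = 576.
Step 2. [(6*(x + 7))^2 = 576] √ both sides: 576 ≥ 0 gives two branches ⇒ sqrt: 6*(x + 7) = 24 or -24.
Step 3. [6*(x + 7) = 24 or -24] 6·(inner) — divide through by 6, so div: x + 7 = 4 or -4.
Step 4. [x + 7 = 4 or -4] the outer +7 inverts by subtracting 7, so sub: x = -3 or -11.

Answer: x ∈ {-11, -3}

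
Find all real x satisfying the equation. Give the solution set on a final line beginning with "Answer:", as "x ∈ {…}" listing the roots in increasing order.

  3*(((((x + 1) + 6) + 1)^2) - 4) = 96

Step 1. [3*(((((x + 1) + 6) + 1)^2) - 4) = 96] LHS = 3·(…); ÷3 both sides. So div: ((((x + 1) + 6) + 1)^2) - 4 = 32.
Step 2. [((((x + 1) + 6) + 1)^2) - 4 = 32] add 4: x sits inside (… - 4). So sub: (((x + 1) + 6) + 1)^2 = 36.
Step 3. [(((x + 1) + 6) + 1)^2 = 36] √ both sides: 36 ≥ 0 gives two branches. So sqrt: ((x + 1) + 6) + 1 = 6 or -6.
Step 4. [((x + 1) + 6) + 1 = 6 or -6] subtract 1: x sits inside (… + 1). So sub: (x + 1) + 6 = 5 or -7.
Step 5. [(x + 1) + 6 = 5 or -7] the outer +6 inverts by subtracting 6. So sub: x + 1 = -1 or -13.
Step 6. [x + 1 = -1 or -13] +1 is outermost — subtract 1 both sides. So sub: x = -2 or -14.

Answer: x ∈ {-14, -2}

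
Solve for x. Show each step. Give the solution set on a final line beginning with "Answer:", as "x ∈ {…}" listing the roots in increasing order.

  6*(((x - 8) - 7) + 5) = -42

Step 1. [6*(((x - 8) - 7) + 5) = -42] divide by the outer 6, so div: ((x - 8) - 7) + 5 = -7.
Step 2. [((x - 8) - 7) + 5 = -7] +5 is outermost — subtract 5 both sides ⇒ sub: (x - 8) - 7 = -12.
Step 3. [(x - 8) - 7 = -12] 7 comes off first (add 7). So sub: x - 8 = -5.
Step 4. [x - 8 = -5] 8 comes off first (add 8). So sub: x = 3.

Answer: x ∈ {3}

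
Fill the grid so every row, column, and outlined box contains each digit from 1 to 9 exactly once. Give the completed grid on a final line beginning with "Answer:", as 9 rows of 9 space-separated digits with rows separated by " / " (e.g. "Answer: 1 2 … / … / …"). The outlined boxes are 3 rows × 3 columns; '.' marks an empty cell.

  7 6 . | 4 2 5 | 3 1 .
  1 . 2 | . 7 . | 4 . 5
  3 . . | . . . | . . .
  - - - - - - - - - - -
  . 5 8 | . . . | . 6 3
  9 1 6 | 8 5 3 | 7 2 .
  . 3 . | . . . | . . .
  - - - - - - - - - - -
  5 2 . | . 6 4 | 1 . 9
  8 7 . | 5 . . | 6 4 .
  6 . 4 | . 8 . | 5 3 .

Step 1. [r4c7∈{9}] nothing but 9 survives at r4c7, so r4c7=9.
Step 2. [r6c9∈{1,4,8}] r6c9 is the only open cell in col 9 admitting 1. So r6c9=1.
Step 3. [r9c2∈{9}] r9c2 has the single candidate 9. So r9c2=9.
Step 4. [r3c9∈{2,6,7,8}] across col 9, 6 lands solely at r3c9 ⇒ r3c9=6.
Step 5. [r9c9∈{2,7}] across col 9, 7 lands solely at r9c9 ⇒ r9c9=7.
Step 6. [r8c5∈{1,3,9}] across col 5, 3 lands solely at r8c5, so r8c5=3.
Step 7. [r8c6∈{1,2,9}] row 8 places 9 nowhere but r8c6, so r8c6=9.
Step 8. [r1c9∈{8}] r1c9 has the single candidate 8 ⇒ r1c9=8.
Step 9. [r7c4∈{7}] r7c4 is down to just 7, so r7c4=7.
Step 10. [r4c6∈{1,2,7}] r4c6 is the only open cell in row 4 admitting 7. So r4c6=7.
Step 11. [r2c2∈{8}] r2c2's peers cover all but 8 ⇒ r2c2=8.
Step 12. [r2c8∈{9}] r2c8 has the single candidate 9 ⇒ r2c8=9.
Step 13. [r2c6∈{6}] r2c6's peers cover all but 6 ⇒ r2c6=6.
Step 14. [r6c6∈{2}] only 2 remains possible at r6c6 ⇒ r6c6=2.
Step 15. [r4c4∈{1}] only 1 remains possible at r4c4, so r4c4=1.
Step 16. [r3c4∈{9}] r3c4's peers cover all but 9, so r3c4=9.
Step 17. [r6c1∈{4}] nothing but 4 survives at r6c1. So r6c1=4.
Step 18. [r3c5∈{1}] r3c5 is down to just 1, so r3c5=1.
Step 19. [r7c8∈{8}] only 8 remains possible at r7c8 ⇒ r7c8=8.
Step 20. [r8c9∈{2}] nothing but 2 survives at r8c9. So r8c9=2.
Step 21. [r6c3∈{7}] nothing but 7 survives at r6c3. So r6c3=7.
Step 22. [r2c4∈{3}] r2c4's peers cover all but 3, so r2c4=3.
Step 23. [r7c3∈{3}] r7c3 has the single candidate 3. So r7c3=3.
Step 24. [r5c9∈{4}] r5c9's peers cover all but 4. So r5c9=4.
Step 25. [r3c7∈{2}] nothing but 2 survives at r3c7 ⇒ r3c7=2.
Step 26. [r8c3∈{1}] only 1 remains possible at r8c3 ⇒ r8c3=1.
Step 27. [r6c5∈{9}] r6c5 has the single candidate 9 ⇒ r6c5=9.
Step 28. [r3c6∈{8}] nothing but 8 survives at r3c6 ⇒ r3c6=8.
Step 29. [r9c4∈{2}] r9c4 has the single candidate 2 ⇒ r9c4=2.
Step 30. [r3c2∈{4}] r3c2 is down to just 4. So r3c2=4.
Step 31. [r6c4∈{6}] r6c4 is down to just 6. So r6c4=6.
Step 32. [r4c1∈{2}] nothing but 2 survives at r4c1, so r4c1=2.
Step 33. [r6c7∈{8}] only 8 remains possible at r6c7 ⇒ r6c7=8.
Step 34. [r4c5∈{4}] r4c5 has the single candidate 4, so r4c5=4.
Step 35. [r9c6∈{1}] r9c6 is down to just 1, so r9c6=1.
Step 36. [r1c3∈{9}] only 9 remains possible at r1c3. So r1c3=9.
Step 37. [r6c8∈{5}] r6c8 has the single candidate 5, so r6c8=5.
Step 38. [r3c8∈{7}] r3c8 is down to just 7. So r3c8=7.
Step 39. [r3c3∈{5}] r3c3's peers cover all but 5, so r3c3=5.

Answer: 7 6 9 4 2 5 3 1 8 / 1 8 2 3 7 6 4 9 5 / 3 4 5 9 1 8 2 7 6 / 2 5 8 1 4 7 9 6 3 / 9 1 6 8 5 3 7 2 4 / 4 3 7 6 9 2 8 5 1 / 5 2 3 7 6 4 1 8 9 / 8 7 1 5 3 9 6 4 2 / 6 9 4 2 8 1 5 3 7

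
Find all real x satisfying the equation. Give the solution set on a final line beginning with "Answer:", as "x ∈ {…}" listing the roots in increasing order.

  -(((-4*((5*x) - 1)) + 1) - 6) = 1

Step 1. [-(((-4*((5*x) - 1)) + 1) - 6) = 1] LHS negated; negate both sides ⇒ neg: ((-4*((5*x) - 1)) + 1) - 6 = -1.
Step 2. [((-4*((5*x) - 1)) + 1) - 6 = -1] 6 comes off first (add 6) ⇒ sub: (-4*((5*x) - 1)) + 1 = 5.
Step 3. [(-4*((5*x) - 1)) + 1 = 5] 1 comes off first (subtract 1) ⇒ sub: -4*((5*x) - 1) = 4.
Step 4. [-4*((5*x) - 1) = 4] leading coefficient -4: divide by -4 ⇒ div: (5*x) - 1 = -1.
Step 5. [(5*x) - 1 = -1] the outer -1 inverts by adding 1, so sub: 5*x = 0.
Step 6. [5*x = 0] 5·(inner) — divide through by 5. So div: x = 0.

Answer: x ∈ {0}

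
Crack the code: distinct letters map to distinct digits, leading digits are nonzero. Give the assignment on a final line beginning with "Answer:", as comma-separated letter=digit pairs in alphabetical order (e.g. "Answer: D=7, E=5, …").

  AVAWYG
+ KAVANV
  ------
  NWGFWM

Step 1. [col 1: G + V ≡ M (mod 10)] V=6 is one option consistent with column 1 (G + V ≡ M (mod 10), carry-in 0) — take it, so V=6.
Step 2. [col 1: G + V ≡ M (mod 10)] column 1 (G + V ≡ M (mod 10), carry-in 0) doesn't pin G yet; pick G=9 and continue, so G=9.
Step 3. [col 1: G + V ≡ M (mod 10)] in column 1 we have G+V≡M with carry-in 0; given G=9, V=6 and digits 6,9 already taken and all letters distinct, that pins M to 5, so M=5.
Step 4. [col 2: Y + N ≡ W (mod 10)] no forcing yet in column 2 (carry-in 1); W=8 is free and consistent — try it, so W=8.
Step 5. [col 2: Y + N ≡ W (mod 10)] N=3 is one option consistent with column 2 (Y + N ≡ W (mod 10), carry-in 1) — take it. So N=3.
Step 6. [col 2: Y + N ≡ W (mod 10)] in column 2 we have Y+N≡W with carry-in 1; given N=3, W=8 and digits 3,5,6,8,9 already taken and all letters distinct, that pins Y to 4, so Y=4.
Step 7. [col 3: W + A ≡ F (mod 10)] column 3: given W=8, carry-in 0, and digits 3,4,5,6,8,9 already taken and all letters distinct, W+A≡F (mod 10) forces F=0 ⇒ F=0.
Step 8. [col 3: W + A ≡ F (mod 10)] column 3 reads W+A+carry(0)=F with W=8, F=0; with digits 0,3,4,5,6,8,9 already taken and all letters distinct, the only value for A is 2, so A=2.
Step 9. [col 6: A + K ≡ N (mod 10)] in column 6 we have A+K≡N with carry-in 0; given A=2, N=3 and digits 0,2,3,4,5,6,8,9 already taken and all letters distinct, that pins K to 1. So K=1.

Answer: A=2, F=0, G=9, K=1, M=5, N=3, V=6, W=8, Y=4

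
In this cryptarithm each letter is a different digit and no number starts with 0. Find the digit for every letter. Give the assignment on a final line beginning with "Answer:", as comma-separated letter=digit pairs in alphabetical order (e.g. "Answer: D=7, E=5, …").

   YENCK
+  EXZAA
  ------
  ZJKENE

Step 1. [Z] Z is the leading digit of a 6-digit sum of two 5-digit numbers; the final carry is exactly 1. So Z=1.
Step 2. [col 1: K + A ≡ E (mod 10)] column 1 (K + A ≡ E (mod 10), carry-in 0) doesn't pin A yet; pick A=8 and continue, so A=8.
Step 3. [col 1: K + A ≡ E (mod 10)] several values work for K in column 1 (K + A ≡ E (mod 10), carry-in 0); try K=9 ⇒ K=9.
Step 4. [col 1: K + A ≡ E (mod 10)] column 1 reads K+A+carry(0)=E with K=9, A=8; with digits 1,8,9 already taken and all letters distinct, the only value for E is 7. So E=7.
Step 5. [col 2: C + A ≡ N (mod 10)] several values work for N in column 2 (C + A ≡ N (mod 10), carry-in 1); try N=5, so N=5.
Step 6. [col 2: C + A ≡ N (mod 10)] column 2 reads C+A+carry(1)=N with A=8, N=5; with digits 1,5,7,8,9 already taken and all letters distinct, the only value for C is 6 ⇒ C=6.
Step 7. [col 4: E + X ≡ K (mod 10)] in column 4 we have E+X≡K with carry-in 0; given E=7, K=9 and digits 1,5,6,7,8,9 already taken and all letters distinct, that pins X to 2, so X=2.
Step 8. [col 5: Y + E ≡ J (mod 10)] column 5: given E=7, carry-in 0, and digits 1,2,5,6,7,8,9 already taken and all letters distinct, Y+E≡J (mod 10) forces Y=3. So Y=3.
Step 9. [col 5: Y + E ≡ J (mod 10)] from column 5 (Y=3, E=7, carry-in 0, digits 1,2,3,5,6,7,8,9 already taken and all letters distinct): J must equal 0, so J=0.

Answer: A=8, C=6, E=7, J=0, K=9, N=5, X=2, Y=3, Z=1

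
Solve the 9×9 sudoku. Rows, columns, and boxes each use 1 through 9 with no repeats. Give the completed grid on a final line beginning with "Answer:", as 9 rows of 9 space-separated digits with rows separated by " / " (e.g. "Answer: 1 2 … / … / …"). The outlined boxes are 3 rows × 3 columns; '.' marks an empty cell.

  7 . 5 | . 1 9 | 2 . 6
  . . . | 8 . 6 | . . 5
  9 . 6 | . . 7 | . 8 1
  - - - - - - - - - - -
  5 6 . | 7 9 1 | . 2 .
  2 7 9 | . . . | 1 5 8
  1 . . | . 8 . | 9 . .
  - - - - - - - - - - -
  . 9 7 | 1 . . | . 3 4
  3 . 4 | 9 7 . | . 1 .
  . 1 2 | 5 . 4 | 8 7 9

Step 1. [r2c1∈{4}] only 4 remains possible at r2c1. So r2c1=4.
Step 2. [r6c3∈{3}] r6c3 has the single candidate 3. So r6c3=3.
Step 3. [r9c5∈{3,6}] r9c5 is the only open cell in row 9 admitting 3. So r9c5=3.
Step 4. [r2c5∈{2}] r2c5 is down to just 2 ⇒ r2c5=2.
Step 5. [r7c5∈{6}] r7c5 has the single candidate 6, so r7c5=6.
Step 6. [r5c4∈{3,4,6}] row 5 places 6 nowhere but r5c4. So r5c4=6.
Step 7. [r1c8∈{4}] r1c8's peers cover all but 4. So r1c8=4.
Step 8. [r3c7∈{3}] r3c7 is down to just 3 ⇒ r3c7=3.
Step 9. [r7c6∈{2,8}] row 7 places 2 nowhere but r7c6 ⇒ r7c6=2.
Step 10. [r1c2∈{3,8}] row 1 places 8 nowhere but r1c2. So r1c2=8.
Step 11. [r5c5∈{4}] r5c5's peers cover all but 4 ⇒ r5c5=4.
Step 12. [r8c7∈{5,6}] across row 8, 6 lands solely at r8c7 ⇒ r8c7=6.
Step 13. [r9c1∈{6}] only 6 remains possible at r9c1, so r9c1=6.
Step 14. [r6c2∈{4}] only 4 remains possible at r6c2. So r6c2=4.
Step 15. [r3c5∈{5}] r3c5's peers cover all but 5. So r3c5=5.
Step 16. [r6c6∈{5}] r6c6's peers cover all but 5. So r6c6=5.
Step 17. [r2c3∈{1}] only 1 remains possible at r2c3, so r2c3=1.
Step 18. [r2c7∈{7}] r2c7's peers cover all but 7. So r2c7=7.
Step 19. [r4c7∈{4}] only 4 remains possible at r4c7. So r4c7=4.
Step 20. [r6c4∈{2}] r6c4's peers cover all but 2, so r6c4=2.
Step 21. [r2c8∈{9}] r2c8's peers cover all but 9. So r2c8=9.
Step 22. [r3c2∈{2}] nothing but 2 survives at r3c2. So r3c2=2.
Step 23. [r8c6∈{8}] only 8 remains possible at r8c6 ⇒ r8c6=8.
Step 24. [r4c9∈{3}] r4c9's peers cover all but 3, so r4c9=3.
Step 25. [r6c8∈{6}] r6c8 is down to just 6. So r6c8=6.
Step 26. [r6c9∈{7}] r6c9 is down to just 7 ⇒ r6c9=7.
Step 27. [r8c9∈{2}] r8c9 has the single candidate 2, so r8c9=2.
Step 28. [r4c3∈{8}] r4c3 is down to just 8 ⇒ r4c3=8.
Step 29. [r1c4∈{3}] r1c4 is down to just 3 ⇒ r1c4=3.
Step 30. [r2c2∈{3}] only 3 remains possible at r2c2 ⇒ r2c2=3.
Step 31. [r8c2∈{5}] r8c2 is down to just 5 ⇒ r8c2=5.
Step 32. [r7c7∈{5}] r7c7 has the single candidate 5, so r7c7=5.
Step 33. [r5c6∈{3}] r5c6's peers cover all but 3, so r5c6=3.
Step 34. [r7c1∈{8}] r7c1's peers cover all but 8 ⇒ r7c1=8.
Step 35. [r3c4∈{4}] r3c4's peers cover all but 4 ⇒ r3c4=4.

Answer: 7 8 5 3 1 9 2 4 6 / 4 3 1 8 2 6 7 9 5 / 9 2 6 4 5 7 3 8 1 / 5 6 8 7 9 1 4 2 3 / 2 7 9 6 4 3 1 5 8 / 1 4 3 2 8 5 9 6 7 / 8 9 7 1 6 2 5 3 4 / 3 5 4 9 7 8 6 1 2 / 6 1 2 5 3 4 8 7 9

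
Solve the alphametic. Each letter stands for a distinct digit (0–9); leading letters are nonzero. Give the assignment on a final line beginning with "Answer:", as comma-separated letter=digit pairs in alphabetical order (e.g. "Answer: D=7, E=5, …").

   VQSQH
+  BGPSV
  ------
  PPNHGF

Step 1. [col 1: H + V ≡ F (mod 10)] column 1 (H + V ≡ F (mod 10), carry-in 0) doesn't pin H yet; pick H=6 and continue. So H=6.
Step 2. [P] the sum has 6 digits but both addends have 5; that extra leading digit P is the final carry, namely 1 ⇒ P=1.
Step 3. [col 1: H + V ≡ F (mod 10)] several values work for V in column 1 (H + V ≡ F (mod 10), carry-in 0); try V=3 ⇒ V=3.
Step 4. [col 1: H + V ≡ F (mod 10)] column 1 reads H+V+carry(0)=F with H=6, V=3; with digits 1,3,6 already taken and all letters distinct, the only value for F is 9 ⇒ F=9.
Step 5. [col 2: Q + S ≡ G (mod 10)] no forcing yet in column 2 (carry-in 0); G=2 is free and consistent — try it ⇒ G=2.
Step 6. [col 2: Q + S ≡ G (mod 10)] no forcing yet in column 2 (carry-in 0); Q=8 is free and consistent — try it ⇒ Q=8.
Step 7. [col 2: Q + S ≡ G (mod 10)] column 2: given Q=8, G=2, carry-in 0, and digits 1,2,3,6,8,9 already taken and all letters distinct, Q+S≡G (mod 10) forces S=4, so S=4.
Step 8. [col 4: Q + G ≡ N (mod 10)] from column 4 (Q=8, G=2, carry-in 0, digits 1,2,3,4,6,8,9 already taken and all letters distinct): N must equal 0. So N=0.
Step 9. [col 5: V + B ≡ P (mod 10)] column 5 reads V+B+carry(1)=P with V=3, P=1; with digits 0,1,2,3,4,6,8,9 already taken and all letters distinct, the only value for B is 7, so B=7.

Answer: B=7, F=9, G=2, H=6, N=0, P=1, Q=8, S=4, V=3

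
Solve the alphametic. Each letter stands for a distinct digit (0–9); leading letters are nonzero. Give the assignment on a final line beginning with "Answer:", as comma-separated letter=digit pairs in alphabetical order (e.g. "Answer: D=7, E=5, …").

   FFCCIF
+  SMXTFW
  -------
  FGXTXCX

Step 1. [col 1: F + W ≡ X (mod 10)] column 1 (F + W ≡ X (mod 10), carry-in 0) doesn't pin F yet; pick F=1 and continue. So F=1.
Step 2. [col 1: F + W ≡ X (mod 10)] column 1 (F + W ≡ X (mod 10), carry-in 0) doesn't pin X yet; pick X=8 and continue ⇒ X=8.
Step 3. [col 1: F + W ≡ X (mod 10)] in column 1 we have F+W≡X with carry-in 0; given F=1, X=8 and digits 1,8 already taken and all letters distinct, that pins W to 7, so W=7.
Step 4. [col 2: I + F ≡ C (mod 10)] no forcing yet in column 2 (carry-in 0); I=4 is free and consistent — try it, so I=4.
Step 5. [col 2: I + F ≡ C (mod 10)] in column 2 we have I+F≡C with carry-in 0; given I=4, F=1 and digits 1,4,7,8 already taken and all letters distinct, that pins C to 5 ⇒ C=5.
Step 6. [col 3: C + T ≡ X (mod 10)] column 3 reads C+T+carry(0)=X with C=5, X=8; with digits 1,4,5,7,8 already taken and all letters distinct, the only value for T is 3. So T=3.
Step 7. [col 5: F + M ≡ X (mod 10)] column 5 reads F+M+carry(1)=X with F=1, X=8; with digits 1,3,4,5,7,8 already taken and all letters distinct, the only value for M is 6 ⇒ M=6.
Step 8. [col 6: F + S ≡ G (mod 10)] in column 6 we have F+S≡G with carry-in 0; given F=1 and digits 1,3,4,5,6,7,8 already taken and all letters distinct, that pins G to 0, so G=0.
Step 9. [col 6: F + S ≡ G (mod 10)] in column 6 we have F+S≡G with carry-in 0; given F=1, G=0 and digits 0,1,3,4,5,6,7,8 already taken and all letters distinct, that pins S to 9 ⇒ S=9.

Answer: C=5, F=1, G=0, I=4, M=6, S=9, T=3, W=7, X=8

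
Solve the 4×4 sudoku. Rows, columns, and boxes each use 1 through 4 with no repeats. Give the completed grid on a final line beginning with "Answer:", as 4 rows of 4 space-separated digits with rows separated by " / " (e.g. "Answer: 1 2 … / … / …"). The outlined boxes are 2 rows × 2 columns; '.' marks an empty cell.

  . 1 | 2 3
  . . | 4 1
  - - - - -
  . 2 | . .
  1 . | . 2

Step 1. [r4c2∈{3,4}] across row 4, 4 lands solely at r4c2. So r4c2=4.
Step 2. [r3c1∈{3}] r3c1's peers cover all but 3. So r3c1=3.
Step 3. [r4c3∈{3}] r4c3 is down to just 3, so r4c3=3.
Step 4. [r3c4∈{4}] r3c4 is down to just 4. So r3c4=4.
Step 5. [r3c3∈{1}] r3c3's peers cover all but 1 ⇒ r3c3=1.
Step 6. [r1c1∈{4}] nothing but 4 survives at r1c1. So r1c1=4.
Step 7. [r2c1∈{2}] only 2 remains possible at r2c1 ⇒ r2c1=2.
Step 8. [r2c2∈{3}] nothing but 3 survives at r2c2 ⇒ r2c2=3.

Answer: 4 1 2 3 / 2 3 4 1 / 3 2 1 4 / 1 4 3 2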